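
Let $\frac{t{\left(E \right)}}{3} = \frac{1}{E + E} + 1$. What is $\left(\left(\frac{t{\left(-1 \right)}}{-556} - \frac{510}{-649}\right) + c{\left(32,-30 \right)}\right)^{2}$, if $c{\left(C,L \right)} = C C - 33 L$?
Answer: $\frac{2114246294947488025}{520833569344} \approx 4.0594 \cdot 10^{6}$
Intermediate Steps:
$t{\left(E \right)} = 3 + \frac{3}{2 E}$ ($t{\left(E \right)} = 3 \left(\frac{1}{E + E} + 1\right) = 3 \left(\frac{1}{2 E} + 1\right) = 3 \left(1 + \frac{1}{2 E}\right) = 3 + \frac{3}{2 E}$)
$c{\left(C,L \right)} = C^{2} - 33 L$
$\left(\left(\frac{t{\left(-1 \right)}}{-556} - \frac{510}{-649}\right) + c{\left(32,-30 \right)}\right)^{2} = \left(\left(\frac{3 + \frac{3}{2 \left(-1\right)}}{-556} - \frac{510}{-649}\right) - \left(-990 - 32^{2}\right)\right)^{2} = \left(\left(\left(3 + \frac{3}{2} \left(-1\right)\right) \left(- \frac{1}{556}\right) - - \frac{510}{649}\right) + \left(1024 + 990\right)\right)^{2} = \left(\left(\left(3 - \frac{3}{2}\right) \left(- \frac{1}{556}\right) + \frac{510}{649}\right) + 2014\right)^{2} = \left(\left(\frac{3}{2} \left(- \frac{1}{556}\right) + \frac{510}{649}\right) + 2014\right)^{2} = \left(\left(- \frac{3}{1112} + \frac{510}{649}\right) + 2014\right)^{2} = \left(\frac{565173}{721688} + 2014\right)^{2} = \left(\frac{1454044805}{721688}\right)^{2} = \frac{2114246294947488025}{520833569344}$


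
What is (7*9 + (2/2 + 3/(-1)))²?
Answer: 3721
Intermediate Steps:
(7*9 + (2/2 + 3/(-1)))² = (63 + (2*(½) + 3*(-1)))² = (63 + (1 - 3))² = (63 - 2)² = 61² = 3721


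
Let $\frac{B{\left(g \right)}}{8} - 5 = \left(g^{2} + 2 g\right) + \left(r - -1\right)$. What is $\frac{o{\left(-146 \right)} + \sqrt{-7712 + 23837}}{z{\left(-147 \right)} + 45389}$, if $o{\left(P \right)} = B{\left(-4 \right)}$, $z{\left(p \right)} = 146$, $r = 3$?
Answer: $\frac{136}{45535} + \frac{\sqrt{645}}{9107} \approx 0.0057754$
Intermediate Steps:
$B{\left(g \right)} = 72 + 8 g^{2} + 16 g$ ($B{\left(g \right)} = 40 + 8 \left(\left(g^{2} + 2 g\right) + \left(3 - -1\right)\right) = 40 + 8 \left(\left(g^{2} + 2 g\right) + \left(3 + 1\right)\right) = 40 + 8 \left(\left(g^{2} + 2 g\right) + 4\right) = 40 + 8 \left(4 + g^{2} + 2 g\right) = 40 + \left(32 + 8 g^{2} + 16 g\right) = 72 + 8 g^{2} + 16 g$)
$o{\left(P \right)} = 136$ ($o{\left(P \right)} = 72 + 8 \left(-4\right)^{2} + 16 \left(-4\right) = 72 + 8 \cdot 16 - 64 = 72 + 128 - 64 = 136$)
$\frac{o{\left(-146 \right)} + \sqrt{-7712 + 23837}}{z{\left(-147 \right)} + 45389} = \frac{136 + \sqrt{-7712 + 23837}}{146 + 45389} = \frac{136 + \sqrt{16125}}{45535} = \left(136 + 5 \sqrt{645}\right) \frac{1}{45535} = \frac{136}{45535} + \frac{\sqrt{645}}{9107}$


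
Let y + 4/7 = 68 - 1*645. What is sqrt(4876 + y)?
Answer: sqrt(210623)/7 ≈ 65.562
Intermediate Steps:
y = -4043/7 (y = -4/7 + (68 - 1*645) = -4/7 + (68 - 645) = -4/7 - 577 = -4043/7 ≈ -577.57)
sqrt(4876 + y) = sqrt(4876 - 4043/7) = sqrt(30089/7) = sqrt(210623)/7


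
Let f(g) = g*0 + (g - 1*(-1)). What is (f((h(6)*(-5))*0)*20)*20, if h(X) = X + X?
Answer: 400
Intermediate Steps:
h(X) = 2*X
f(g) = 1 + g (f(g) = 0 + (g + 1) = 0 + (1 + g) = 1 + g)
(f((h(6)*(-5))*0)*20)*20 = ((1 + ((2*6)*(-5))*0)*20)*20 = ((1 + (12*(-5))*0)*20)*20 = ((1 - 60*0)*20)*20 = ((1 + 0)*20)*20 = (1*20)*20 = 20*20 = 400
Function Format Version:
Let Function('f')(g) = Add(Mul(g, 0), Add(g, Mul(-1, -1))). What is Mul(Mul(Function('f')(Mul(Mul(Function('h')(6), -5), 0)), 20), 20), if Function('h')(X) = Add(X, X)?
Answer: 400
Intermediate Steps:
Function('h')(X) = Mul(2, X)
Function('f')(g) = Add(1, g) (Function('f')(g) = Add(0, Add(g, 1)) = Add(0, Add(1, g)) = Add(1, g))
Mul(Mul(Function('f')(Mul(Mul(Function('h')(6), -5), 0)), 20), 20) = Mul(Mul(Add(1, Mul(Mul(Mul(2, 6), -5), 0)), 20), 20) = Mul(Mul(Add(1, Mul(Mul(12, -5), 0)), 20), 20) = Mul(Mul(Add(1, Mul(-60, 0)), 20), 20) = Mul(Mul(Add(1, 0), 20), 20) = Mul(Mul(1, 20), 20) = Mul(20, 20) = 400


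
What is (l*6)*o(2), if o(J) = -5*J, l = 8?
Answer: -480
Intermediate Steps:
(l*6)*o(2) = (8*6)*(-5*2) = 48*(-10) = -480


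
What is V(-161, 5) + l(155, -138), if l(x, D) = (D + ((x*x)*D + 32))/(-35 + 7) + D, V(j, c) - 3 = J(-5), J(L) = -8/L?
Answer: 4139776/35 ≈ 1.1828e+5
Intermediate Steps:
V(j, c) = 23/5 (V(j, c) = 3 - 8/(-5) = 3 - 8*(-⅕) = 3 + 8/5 = 23/5)
l(x, D) = -8/7 + 27*D/28 - D*x²/28 (l(x, D) = (D + (x²*D + 32))/(-28) + D = (D + (D*x² + 32))*(-1/28) + D = (D + (32 + D*x²))*(-1/28) + D = (32 + D + D*x²)*(-1/28) + D = (-8/7 - D/28 - D*x²/28) + D = -8/7 + 27*D/28 - D*x²/28)
V(-161, 5) + l(155, -138) = 23/5 + (-8/7 + (27/28)*(-138) - 1/28*(-138)*155²) = 23/5 + (-8/7 - 1863/14 - 1/28*(-138)*24025) = 23/5 + (-8/7 - 1863/14 + 1657725/14) = 23/5 + 827923/7 = 4139776/35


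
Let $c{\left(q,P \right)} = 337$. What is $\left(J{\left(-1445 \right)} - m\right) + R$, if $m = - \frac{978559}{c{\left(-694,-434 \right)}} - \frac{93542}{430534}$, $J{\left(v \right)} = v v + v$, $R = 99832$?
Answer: $\frac{158823879847428}{72544979} \approx 2.1893 \cdot 10^{6}$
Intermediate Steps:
$J{\left(v \right)} = v + v^{2}$ ($J{\left(v \right)} = v^{2} + v = v + v^{2}$)
$m = - \frac{210667222080}{72544979}$ ($m = - \frac{978559}{337} - \frac{93542}{430534} = \left(-978559\right) \frac{1}{337} - \frac{46771}{215267} = - \frac{978559}{337} - \frac{46771}{215267} = - \frac{210667222080}{72544979} \approx -2904.0$)
$\left(J{\left(-1445 \right)} - m\right) + R = \left(- 1445 \left(1 - 1445\right) - - \frac{210667222080}{72544979}\right) + 99832 = \left(\left(-1445\right) \left(-1444\right) + \frac{210667222080}{72544979}\right) + 99832 = \left(2086580 + \frac{210667222080}{72544979}\right) + 99832 = \frac{151581569503900}{72544979} + 99832 = \frac{158823879847428}{72544979}$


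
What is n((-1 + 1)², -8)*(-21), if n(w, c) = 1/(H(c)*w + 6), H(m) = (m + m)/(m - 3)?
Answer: -7/2 ≈ -3.5000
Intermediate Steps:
H(m) = 2*m/(-3 + m) (H(m) = (2*m)/(-3 + m) = 2*m/(-3 + m))
n(w, c) = 1/(6 + 2*c*w/(-3 + c)) (n(w, c) = 1/((2*c/(-3 + c))*w + 6) = 1/(2*c*w/(-3 + c) + 6) = 1/(6 + 2*c*w/(-3 + c)))
n((-1 + 1)², -8)*(-21) = ((-3 - 8)/(2*(-9 + 3*(-8) - 8*(-1 + 1)²)))*(-21) = ((½)*(-11)/(-9 - 24 - 8*0²))*(-21) = ((½)*(-11)/(-9 - 24 - 8*0))*(-21) = ((½)*(-11)/(-9 - 24 + 0))*(-21) = ((½)*(-11)/(-33))*(-21) = ((½)*(-1/33)*(-11))*(-21) = (⅙)*(-21) = -7/2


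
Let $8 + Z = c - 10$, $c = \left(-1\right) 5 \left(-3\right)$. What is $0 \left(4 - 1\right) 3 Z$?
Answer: $0$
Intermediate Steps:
$c = 15$ ($c = \left(-5\right) \left(-3\right) = 15$)
$Z = -3$ ($Z = -8 + \left(15 - 10\right) = -8 + 5 = -3$)
$0 \left(4 - 1\right) 3 Z = 0 \left(4 - 1\right) 3 \left(-3\right) = 0 \cdot 3 \cdot 3 \left(-3\right) = 0 \cdot 9 \left(-3\right) = 0 \left(-3\right) = 0$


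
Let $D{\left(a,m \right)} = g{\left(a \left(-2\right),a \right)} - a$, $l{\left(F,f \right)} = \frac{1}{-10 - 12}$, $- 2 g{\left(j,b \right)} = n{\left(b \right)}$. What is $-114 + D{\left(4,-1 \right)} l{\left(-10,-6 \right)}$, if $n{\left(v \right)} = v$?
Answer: $- \frac{1251}{11} \approx -113.73$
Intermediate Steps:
$g{\left(j,b \right)} = - \frac{b}{2}$
$l{\left(F,f \right)} = - \frac{1}{22}$ ($l{\left(F,f \right)} = \frac{1}{-22} = - \frac{1}{22}$)
$D{\left(a,m \right)} = - \frac{3 a}{2}$ ($D{\left(a,m \right)} = - \frac{a}{2} - a = - \frac{3 a}{2}$)
$-114 + D{\left(4,-1 \right)} l{\left(-10,-6 \right)} = -114 + \left(- \frac{3}{2}\right) 4 \left(- \frac{1}{22}\right) = -114 - - \frac{3}{11} = -114 + \frac{3}{11} = - \frac{1251}{11}$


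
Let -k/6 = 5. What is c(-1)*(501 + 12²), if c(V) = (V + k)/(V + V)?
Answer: 19995/2 ≈ 9997.5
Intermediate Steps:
k = -30 (k = -6*5 = -30)
c(V) = (-30 + V)/(2*V) (c(V) = (V - 30)/(V + V) = (-30 + V)/((2*V)) = (-30 + V)*(1/(2*V)) = (-30 + V)/(2*V))
c(-1)*(501 + 12²) = ((½)*(-30 - 1)/(-1))*(501 + 12²) = ((½)*(-1)*(-31))*(501 + 144) = (31/2)*645 = 19995/2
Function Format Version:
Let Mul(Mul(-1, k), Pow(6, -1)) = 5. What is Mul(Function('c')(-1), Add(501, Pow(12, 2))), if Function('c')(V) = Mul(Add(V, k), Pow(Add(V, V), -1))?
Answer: Rational(19995, 2) ≈ 9997.5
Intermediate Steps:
k = -30 (k = Mul(-6, 5) = -30)
Function('c')(V) = Mul(Rational(1, 2), Pow(V, -1), Add(-30, V)) (Function('c')(V) = Mul(Add(V, -30), Pow(Add(V, V), -1)) = Mul(Add(-30, V), Pow(Mul(2, V), -1)) = Mul(Add(-30, V), Mul(Rational(1, 2), Pow(V, -1))) = Mul(Rational(1, 2), Pow(V, -1), Add(-30, V)))
Mul(Function('c')(-1), Add(501, Pow(12, 2))) = Mul(Mul(Rational(1, 2), Pow(-1, -1), Add(-30, -1)), Add(501, Pow(12, 2))) = Mul(Mul(Rational(1, 2), -1, -31), Add(501, 144)) = Mul(Rational(31, 2), 645) = Rational(19995, 2)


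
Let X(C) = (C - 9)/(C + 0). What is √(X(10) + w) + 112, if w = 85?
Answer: 112 + √8510/10 ≈ 121.22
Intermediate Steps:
X(C) = (-9 + C)/C
√(X(10) + w) + 112 = √((-9 + 10)/10 + 85) + 112 = √((⅒)*1 + 85) + 112 = √(⅒ + 85) + 112 = √(851/10) + 112 = √8510/10 + 112 = 112 + √8510/10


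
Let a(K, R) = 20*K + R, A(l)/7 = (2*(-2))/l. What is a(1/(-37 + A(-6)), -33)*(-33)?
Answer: 107613/97 ≈ 1109.4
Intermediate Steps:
A(l) = -28/l (A(l) = 7*((2*(-2))/l) = 7*(-4/l) = -28/l)
a(K, R) = R + 20*K
a(1/(-37 + A(-6)), -33)*(-33) = (-33 + 20/(-37 - 28/(-6)))*(-33) = (-33 + 20/(-37 - 28*(-⅙)))*(-33) = (-33 + 20/(-37 + 14/3))*(-33) = (-33 + 20/(-97/3))*(-33) = (-33 + 20*(-3/97))*(-33) = (-33 - 60/97)*(-33) = -3261/97*(-33) = 107613/97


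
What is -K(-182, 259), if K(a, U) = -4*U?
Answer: 1036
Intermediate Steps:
-K(-182, 259) = -(-4)*259 = -1*(-1036) = 1036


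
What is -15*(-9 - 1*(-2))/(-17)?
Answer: -105/17 ≈ -6.1765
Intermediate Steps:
-15*(-9 - 1*(-2))/(-17) = -15*(-9 + 2)*(-1/17) = -15*(-7)*(-1/17) = 105*(-1/17) = -105/17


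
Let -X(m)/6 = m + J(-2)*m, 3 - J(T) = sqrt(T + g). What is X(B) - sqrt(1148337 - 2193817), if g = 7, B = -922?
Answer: 22128 - 5532*sqrt(5) - 2*I*sqrt(261370) ≈ 9758.1 - 1022.5*I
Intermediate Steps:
J(T) = 3 - sqrt(7 + T) (J(T) = 3 - sqrt(T + 7) = 3 - sqrt(7 + T))
X(m) = -6*m - 6*m*(3 - sqrt(5)) (X(m) = -6*(m + (3 - sqrt(7 - 2))*m) = -6*(m + (3 - sqrt(5))*m) = -6*(m + m*(3 - sqrt(5))) = -6*m - 6*m*(3 - sqrt(5)))
X(B) - sqrt(1148337 - 2193817) = 6*(-922)*(-4 + sqrt(5)) - sqrt(1148337 - 2193817) = (22128 - 5532*sqrt(5)) - sqrt(-1045480) = (22128 - 5532*sqrt(5)) - 2*I*sqrt(261370) = 22128 - 5532*sqrt(5) - 2*I*sqrt(261370)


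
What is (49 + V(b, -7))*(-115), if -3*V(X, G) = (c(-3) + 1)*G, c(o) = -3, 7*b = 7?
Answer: -15295/3 ≈ -5098.3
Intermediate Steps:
b = 1 (b = (⅐)*7 = 1)
V(X, G) = 2*G/3 (V(X, G) = -(-3 + 1)*G/3 = -(-2)*G/3 = 2*G/3)
(49 + V(b, -7))*(-115) = (49 + (⅔)*(-7))*(-115) = (49 - 14/3)*(-115) = (133/3)*(-115) = -15295/3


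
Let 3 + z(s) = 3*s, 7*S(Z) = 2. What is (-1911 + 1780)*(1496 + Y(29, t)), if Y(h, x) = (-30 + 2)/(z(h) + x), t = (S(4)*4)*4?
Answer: -30369861/155 ≈ -1.9593e+5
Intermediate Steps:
S(Z) = 2/7 (S(Z) = (1/7)*2 = 2/7)
z(s) = -3 + 3*s
t = 32/7 (t = ((2/7)*4)*4 = (8/7)*4 = 32/7 ≈ 4.5714)
Y(h, x) = -28/(-3 + x + 3*h) (Y(h, x) = (-30 + 2)/((-3 + 3*h) + x) = -28/(-3 + x + 3*h))
(-1911 + 1780)*(1496 + Y(29, t)) = (-1911 + 1780)*(1496 - 28/(-3 + 32/7 + 3*29)) = -131*(1496 - 28/(-3 + 32/7 + 87)) = -131*(1496 - 28/620/7) = -131*(1496 - 28*7/620) = -131*(1496 - 49/155) = -131*231831/155 = -30369861/155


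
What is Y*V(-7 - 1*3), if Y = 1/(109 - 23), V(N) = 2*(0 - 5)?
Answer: -5/43 ≈ -0.11628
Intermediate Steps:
V(N) = -10 (V(N) = 2*(-5) = -10)
Y = 1/86 ≈ 0.011628
Y*V(-7 - 1*3) = (1/86)*(-10) = -5/43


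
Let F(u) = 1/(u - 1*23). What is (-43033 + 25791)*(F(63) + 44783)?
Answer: -15442978341/20 ≈ -7.7215e+8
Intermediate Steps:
F(u) = 1/(-23 + u) (F(u) = 1/(u - 23) = 1/(-23 + u))
(-43033 + 25791)*(F(63) + 44783) = (-43033 + 25791)*(1/(-23 + 63) + 44783) = -17242*(1/40 + 44783) = -17242*1791321/40 = -15442978341/20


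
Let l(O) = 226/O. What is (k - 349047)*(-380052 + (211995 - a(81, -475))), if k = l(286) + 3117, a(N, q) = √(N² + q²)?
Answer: 8313423004989/143 + 49467877*√232186/143 ≈ 5.8303e+10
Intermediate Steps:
k = 445844/143 (k = 226/286 + 3117 = 226*(1/286) + 3117 = 113/143 + 3117 = 445844/143 ≈ 3117.8)
(k - 349047)*(-380052 + (211995 - a(81, -475))) = (445844/143 - 349047)*(-380052 + (211995 - √(81² + (-475)²))) = -49467877*(-380052 + (211995 - √(6561 + 225625)))/143 = -49467877*(-380052 + (211995 - √232186))/143 = -49467877*(-168057 - √232186)/143 = 8313423004989/143 + 49467877*√232186/143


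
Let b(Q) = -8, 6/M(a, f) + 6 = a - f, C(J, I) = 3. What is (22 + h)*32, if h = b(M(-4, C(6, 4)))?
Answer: 448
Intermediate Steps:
M(a, f) = 6/(-6 + a - f) (M(a, f) = 6/(-6 + (a - f)) = 6/(-6 + a - f))
h = -8
(22 + h)*32 = (22 - 8)*32 = 14*32 = 448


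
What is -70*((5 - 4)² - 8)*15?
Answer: 7350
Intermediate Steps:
-70*((5 - 4)² - 8)*15 = -70*(1² - 8)*15 = -70*(1 - 8)*15 = -(-490)*15 = -70*(-105) = 7350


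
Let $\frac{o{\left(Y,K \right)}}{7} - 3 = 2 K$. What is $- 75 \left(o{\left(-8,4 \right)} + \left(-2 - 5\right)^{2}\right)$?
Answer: $-9450$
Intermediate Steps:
$o{\left(Y,K \right)} = 21 + 14 K$ ($o{\left(Y,K \right)} = 21 + 7 \cdot 2 K = 21 + 14 K$)
$- 75 \left(o{\left(-8,4 \right)} + \left(-2 - 5\right)^{2}\right) = - 75 \left(\left(21 + 14 \cdot 4\right) + \left(-2 - 5\right)^{2}\right) = - 75 \left(\left(21 + 56\right) + \left(-7\right)^{2}\right) = - 75 \left(77 + 49\right) = \left(-75\right) 126 = -9450$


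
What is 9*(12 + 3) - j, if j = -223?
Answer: 358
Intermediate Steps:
9*(12 + 3) - j = 9*(12 + 3) - 1*(-223) = 9*15 + 223 = 135 + 223 = 358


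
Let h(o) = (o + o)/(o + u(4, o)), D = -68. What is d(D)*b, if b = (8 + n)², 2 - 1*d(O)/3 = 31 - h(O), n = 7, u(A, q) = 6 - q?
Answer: -34875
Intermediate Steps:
h(o) = o/3 (h(o) = (o + o)/(o + (6 - o)) = (2*o)/6 = (2*o)*(⅙) = o/3)
d(O) = -87 + O (d(O) = 6 - 3*(31 - O/3) = 6 + (-93 + O) = -87 + O)
b = 225 (b = (8 + 7)² = 15² = 225)
d(D)*b = (-87 - 68)*225 = -155*225 = -34875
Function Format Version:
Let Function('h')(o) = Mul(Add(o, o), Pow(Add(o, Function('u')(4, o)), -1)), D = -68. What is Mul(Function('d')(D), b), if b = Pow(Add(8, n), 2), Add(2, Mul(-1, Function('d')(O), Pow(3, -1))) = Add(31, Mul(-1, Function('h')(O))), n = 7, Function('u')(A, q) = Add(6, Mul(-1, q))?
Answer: -34875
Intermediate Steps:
Function('h')(o) = Mul(Rational(1, 3), o) (Function('h')(o) = Mul(Add(o, o), Pow(Add(o, Add(6, Mul(-1, o))), -1)) = Mul(Mul(2, o), Pow(6, -1)) = Mul(Mul(2, o), Rational(1, 6)) = Mul(Rational(1, 3), o))
Function('d')(O) = Add(-87, O) (Function('d')(O) = Add(6, Mul(-3, Add(31, Mul(-1, Mul(Rational(1, 3), O))))) = Add(6, Mul(-3, Add(31, Mul(Rational(-1, 3), O)))) = Add(6, Add(-93, O)) = Add(-87, O))
b = 225 (b = Pow(Add(8, 7), 2) = Pow(15, 2) = 225)
Mul(Function('d')(D), b) = Mul(Add(-87, -68), 225) = Mul(-155, 225) = -34875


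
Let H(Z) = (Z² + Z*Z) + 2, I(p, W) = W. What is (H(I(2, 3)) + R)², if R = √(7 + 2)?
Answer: 529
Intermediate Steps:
H(Z) = 2 + 2*Z² (H(Z) = (Z² + Z²) + 2 = 2*Z² + 2 = 2 + 2*Z²)
R = 3 (R = √9 = 3)
(H(I(2, 3)) + R)² = ((2 + 2*3²) + 3)² = ((2 + 2*9) + 3)² = ((2 + 18) + 3)² = (20 + 3)² = 23² = 529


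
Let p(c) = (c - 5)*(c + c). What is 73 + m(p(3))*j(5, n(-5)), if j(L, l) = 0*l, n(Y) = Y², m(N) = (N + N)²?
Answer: 73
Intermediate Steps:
p(c) = 2*c*(-5 + c) (p(c) = (-5 + c)*(2*c) = 2*c*(-5 + c))
m(N) = 4*N² (m(N) = (2*N)² = 4*N²)
j(L, l) = 0
73 + m(p(3))*j(5, n(-5)) = 73 + (4*(2*3*(-5 + 3))²)*0 = 73 + (4*(2*3*(-2))²)*0 = 73 + (4*(-12)²)*0 = 73 + (4*144)*0 = 73 + 576*0 = 73 + 0 = 73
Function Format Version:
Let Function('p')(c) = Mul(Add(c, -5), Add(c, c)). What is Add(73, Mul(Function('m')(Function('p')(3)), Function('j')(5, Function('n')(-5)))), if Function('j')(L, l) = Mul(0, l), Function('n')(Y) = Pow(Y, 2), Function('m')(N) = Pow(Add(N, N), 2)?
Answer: 73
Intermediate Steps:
Function('p')(c) = Mul(2, c, Add(-5, c)) (Function('p')(c) = Mul(Add(-5, c), Mul(2, c)) = Mul(2, c, Add(-5, c)))
Function('m')(N) = Mul(4, Pow(N, 2)) (Function('m')(N) = Pow(Mul(2, N), 2) = Mul(4, Pow(N, 2)))
Function('j')(L, l) = 0
Add(73, Mul(Function('m')(Function('p')(3)), Function('j')(5, Function('n')(-5)))) = Add(73, Mul(Mul(4, Pow(Mul(2, 3, Add(-5, 3)), 2)), 0)) = Add(73, Mul(Mul(4, Pow(Mul(2, 3, -2), 2)), 0)) = Add(73, Mul(Mul(4, Pow(-12, 2)), 0)) = Add(73, Mul(Mul(4, 144), 0)) = Add(73, Mul(576, 0)) = Add(73, 0) = 73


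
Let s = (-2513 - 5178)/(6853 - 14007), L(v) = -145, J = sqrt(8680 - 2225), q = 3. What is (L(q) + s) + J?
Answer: -1029639/7154 + sqrt(6455) ≈ -63.582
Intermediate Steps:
J = sqrt(6455) ≈ 80.343
s = 7691/7154 (s = -7691/(-7154) = -7691*(-1/7154) = 7691/7154 ≈ 1.0751)
(L(q) + s) + J = (-145 + 7691/7154) + sqrt(6455) = -1029639/7154 + sqrt(6455)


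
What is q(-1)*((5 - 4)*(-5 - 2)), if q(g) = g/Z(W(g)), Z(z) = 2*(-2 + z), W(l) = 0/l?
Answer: -7/4 ≈ -1.7500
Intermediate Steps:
W(l) = 0
Z(z) = -4 + 2*z
q(g) = -g/4 (q(g) = g/(-4 + 2*0) = g/(-4 + 0) = g/(-4) = g*(-1/4) = -g/4)
q(-1)*((5 - 4)*(-5 - 2)) = (-1/4*(-1))*((5 - 4)*(-5 - 2)) = (1*(-7))/4 = (1/4)*(-7) = -7/4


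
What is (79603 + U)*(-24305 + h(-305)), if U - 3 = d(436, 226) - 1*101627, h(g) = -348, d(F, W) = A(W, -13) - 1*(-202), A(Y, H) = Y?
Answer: 532332229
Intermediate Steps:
d(F, W) = 202 + W (d(F, W) = W - 1*(-202) = W + 202 = 202 + W)
U = -101196 (U = 3 + ((202 + 226) - 1*101627) = 3 + (428 - 101627) = 3 - 101199 = -101196)
(79603 + U)*(-24305 + h(-305)) = (79603 - 101196)*(-24305 - 348) = -21593*(-24653) = 532332229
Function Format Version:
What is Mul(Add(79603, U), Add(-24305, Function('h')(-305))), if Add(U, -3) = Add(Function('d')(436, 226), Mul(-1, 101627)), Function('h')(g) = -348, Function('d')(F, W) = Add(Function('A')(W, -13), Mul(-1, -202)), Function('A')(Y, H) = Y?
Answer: 532332229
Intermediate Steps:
Function('d')(F, W) = Add(202, W) (Function('d')(F, W) = Add(W, Mul(-1, -202)) = Add(W, 202) = Add(202, W))
U = -101196 (U = Add(3, Add(Add(202, 226), Mul(-1, 101627))) = Add(3, Add(428, -101627)) = Add(3, -101199) = -101196)
Mul(Add(79603, U), Add(-24305, Function('h')(-305))) = Mul(Add(79603, -101196), Add(-24305, -348)) = Mul(-21593, -24653) = 532332229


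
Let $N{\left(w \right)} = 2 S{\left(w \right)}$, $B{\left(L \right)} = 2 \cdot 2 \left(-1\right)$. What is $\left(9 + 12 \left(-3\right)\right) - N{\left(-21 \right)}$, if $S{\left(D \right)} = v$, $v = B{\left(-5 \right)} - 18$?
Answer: $17$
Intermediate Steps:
$B{\left(L \right)} = -4$ ($B{\left(L \right)} = 4 \left(-1\right) = -4$)
$v = -22$ ($v = -4 - 18 = -22$)
$S{\left(D \right)} = -22$
$N{\left(w \right)} = -44$ ($N{\left(w \right)} = 2 \left(-22\right) = -44$)
$\left(9 + 12 \left(-3\right)\right) - N{\left(-21 \right)} = \left(9 + 12 \left(-3\right)\right) - -44 = \left(9 - 36\right) + 44 = -27 + 44 = 17$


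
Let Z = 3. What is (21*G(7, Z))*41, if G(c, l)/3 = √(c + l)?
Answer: 2583*√10 ≈ 8168.2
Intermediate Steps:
G(c, l) = 3*√(c + l)
(21*G(7, Z))*41 = (21*(3*√(7 + 3)))*41 = (21*(3*√10))*41 = (63*√10)*41 = 2583*√10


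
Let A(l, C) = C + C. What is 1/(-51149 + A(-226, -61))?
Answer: -1/51271 ≈ -1.9504e-5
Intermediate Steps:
A(l, C) = 2*C
1/(-51149 + A(-226, -61)) = 1/(-51149 + 2*(-61)) = 1/(-51149 - 122) = 1/(-51271) = -1/51271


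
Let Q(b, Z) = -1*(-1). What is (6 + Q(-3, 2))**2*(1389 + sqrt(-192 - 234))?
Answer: 68061 + 49*I*sqrt(426) ≈ 68061.0 + 1011.3*I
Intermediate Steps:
Q(b, Z) = 1
(6 + Q(-3, 2))**2*(1389 + sqrt(-192 - 234)) = (6 + 1)**2*(1389 + sqrt(-192 - 234)) = 7**2*(1389 + sqrt(-426)) = 49*(1389 + I*sqrt(426)) = 68061 + 49*I*sqrt(426)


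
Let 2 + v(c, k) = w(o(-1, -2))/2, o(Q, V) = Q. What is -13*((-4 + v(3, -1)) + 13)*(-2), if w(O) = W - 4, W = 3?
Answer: 169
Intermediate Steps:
w(O) = -1 (w(O) = 3 - 4 = -1)
v(c, k) = -5/2 (v(c, k) = -2 - 1/2 = -2 - 1*½ = -2 - ½ = -5/2)
-13*((-4 + v(3, -1)) + 13)*(-2) = -13*((-4 - 5/2) + 13)*(-2) = -13*(-13/2 + 13)*(-2) = -13*13/2*(-2) = -169/2*(-2) = 169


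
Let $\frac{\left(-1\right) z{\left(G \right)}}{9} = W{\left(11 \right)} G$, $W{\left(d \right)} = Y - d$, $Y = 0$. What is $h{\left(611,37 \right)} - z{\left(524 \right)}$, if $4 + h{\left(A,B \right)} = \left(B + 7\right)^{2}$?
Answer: $-49944$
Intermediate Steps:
$W{\left(d \right)} = - d$ ($W{\left(d \right)} = 0 - d = - d$)
$h{\left(A,B \right)} = -4 + \left(7 + B\right)^{2}$ ($h{\left(A,B \right)} = -4 + \left(B + 7\right)^{2} = -4 + \left(7 + B\right)^{2}$)
$z{\left(G \right)} = 99 G$ ($z{\left(G \right)} = - 9 \left(-1\right) 11 G = - 9 \left(- 11 G\right) = 99 G$)
$h{\left(611,37 \right)} - z{\left(524 \right)} = \left(-4 + \left(7 + 37\right)^{2}\right) - 99 \cdot 524 = \left(-4 + 44^{2}\right) - 51876 = \left(-4 + 1936\right) - 51876 = 1932 - 51876 = -49944$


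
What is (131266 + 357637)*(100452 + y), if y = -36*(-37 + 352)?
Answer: 43567124136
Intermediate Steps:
y = -11340 (y = -36*315 = -11340)
(131266 + 357637)*(100452 + y) = (131266 + 357637)*(100452 - 11340) = 488903*89112 = 43567124136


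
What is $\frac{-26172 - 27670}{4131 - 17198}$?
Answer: $\frac{53842}{13067} \approx 4.1205$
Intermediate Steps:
$\frac{-26172 - 27670}{4131 - 17198} = - \frac{53842}{-13067} = \left(-53842\right) \left(- \frac{1}{13067}\right) = \frac{53842}{13067}$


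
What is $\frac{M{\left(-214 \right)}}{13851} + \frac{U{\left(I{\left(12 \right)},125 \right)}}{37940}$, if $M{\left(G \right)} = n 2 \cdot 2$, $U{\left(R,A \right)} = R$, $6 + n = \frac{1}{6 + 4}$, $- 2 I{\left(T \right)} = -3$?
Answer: $- \frac{349843}{210202776} \approx -0.0016643$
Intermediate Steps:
$I{\left(T \right)} = \frac{3}{2}$ ($I{\left(T \right)} = \left(- \frac{1}{2}\right) \left(-3\right) = \frac{3}{2}$)
$n = - \frac{59}{10}$ ($n = -6 + \frac{1}{6 + 4} = -6 + \frac{1}{10} = - \frac{59}{10} \approx -5.9$)
$M{\left(G \right)} = - \frac{118}{5}$ ($M{\left(G \right)} = \left(- \frac{59}{10}\right) 2 \cdot 2 = \left(- \frac{59}{5}\right) 2 = - \frac{118}{5}$)
$\frac{M{\left(-214 \right)}}{13851} + \frac{U{\left(I{\left(12 \right)},125 \right)}}{37940} = - \frac{118}{5 \cdot 13851} + \frac{3}{2 \cdot 37940} = \left(- \frac{118}{5}\right) \frac{1}{13851} + \frac{3}{2} \cdot \frac{1}{37940} = - \frac{118}{69255} + \frac{3}{75880} = - \frac{349843}{210202776}$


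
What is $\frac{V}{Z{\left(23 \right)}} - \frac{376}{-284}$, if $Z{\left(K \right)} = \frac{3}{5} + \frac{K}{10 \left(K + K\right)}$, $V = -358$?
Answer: $- \frac{507138}{923} \approx -549.45$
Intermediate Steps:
$Z{\left(K \right)} = \frac{13}{20}$ ($Z{\left(K \right)} = 3 \cdot \frac{1}{5} + \frac{K}{10 \cdot 2 K} = \frac{3}{5} + \frac{K}{20 K} = \frac{3}{5} + K \frac{1}{20 K} = \frac{3}{5} + \frac{1}{20} = \frac{13}{20}$)
$\frac{V}{Z{\left(23 \right)}} - \frac{376}{-284} = - \frac{358}{\frac{13}{20}} - \frac{376}{-284} = \left(-358\right) \frac{20}{13} - - \frac{94}{71} = - \frac{7160}{13} + \frac{94}{71} = - \frac{507138}{923}$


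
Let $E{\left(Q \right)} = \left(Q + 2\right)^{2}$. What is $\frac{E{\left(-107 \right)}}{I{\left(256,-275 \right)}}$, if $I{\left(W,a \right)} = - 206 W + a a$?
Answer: $\frac{11025}{22889} \approx 0.48167$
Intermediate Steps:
$I{\left(W,a \right)} = a^{2} - 206 W$ ($I{\left(W,a \right)} = - 206 W + a^{2} = a^{2} - 206 W$)
$E{\left(Q \right)} = \left(2 + Q\right)^{2}$
$\frac{E{\left(-107 \right)}}{I{\left(256,-275 \right)}} = \frac{\left(2 - 107\right)^{2}}{\left(-275\right)^{2} - 52736} = \frac{\left(-105\right)^{2}}{75625 - 52736} = \frac{11025}{22889}$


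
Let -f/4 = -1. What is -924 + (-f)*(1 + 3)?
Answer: -940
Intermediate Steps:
f = 4 (f = -4*(-1) = 4)
-924 + (-f)*(1 + 3) = -924 + (-1*4)*(1 + 3) = -924 - 4*4 = -924 - 16 = -940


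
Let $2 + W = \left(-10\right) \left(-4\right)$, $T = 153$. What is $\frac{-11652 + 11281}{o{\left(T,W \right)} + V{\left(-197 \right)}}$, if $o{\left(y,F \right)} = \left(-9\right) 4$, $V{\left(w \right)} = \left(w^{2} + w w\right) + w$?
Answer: $- \frac{53}{11055} \approx -0.0047942$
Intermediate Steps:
$W = 38$ ($W = -2 - -40 = -2 + 40 = 38$)
$V{\left(w \right)} = w + 2 w^{2}$ ($V{\left(w \right)} = \left(w^{2} + w^{2}\right) + w = 2 w^{2} + w = w + 2 w^{2}$)
$o{\left(y,F \right)} = -36$
$\frac{-11652 + 11281}{o{\left(T,W \right)} + V{\left(-197 \right)}} = \frac{-11652 + 11281}{-36 - 197 \left(1 + 2 \left(-197\right)\right)} = - \frac{371}{-36 - 197 \left(1 - 394\right)} = - \frac{371}{-36 - -77421} = - \frac{371}{-36 + 77421} = - \frac{371}{77385} = \left(-371\right) \frac{1}{77385} = - \frac{53}{11055}$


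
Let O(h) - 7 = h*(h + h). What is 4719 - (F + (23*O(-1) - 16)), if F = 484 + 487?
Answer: 3557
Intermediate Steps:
O(h) = 7 + 2*h² (O(h) = 7 + h*(h + h) = 7 + h*(2*h) = 7 + 2*h²)
F = 971
4719 - (F + (23*O(-1) - 16)) = 4719 - (971 + (23*(7 + 2*(-1)²) - 16)) = 4719 - (971 + (23*(7 + 2*1) - 16)) = 4719 - (971 + (23*(7 + 2) - 16)) = 4719 - (971 + (23*9 - 16)) = 4719 - (971 + (207 - 16)) = 4719 - (971 + 191) = 4719 - 1*1162 = 4719 - 1162 = 3557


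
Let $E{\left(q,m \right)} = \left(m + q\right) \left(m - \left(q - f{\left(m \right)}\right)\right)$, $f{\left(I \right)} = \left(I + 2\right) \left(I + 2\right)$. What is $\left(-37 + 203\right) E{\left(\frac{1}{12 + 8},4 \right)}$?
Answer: $\frac{5371677}{200} \approx 26858.0$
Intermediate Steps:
$f{\left(I \right)} = \left(2 + I\right)^{2}$ ($f{\left(I \right)} = \left(2 + I\right) \left(2 + I\right) = \left(2 + I\right)^{2}$)
$E{\left(q,m \right)} = \left(m + q\right) \left(m + \left(2 + m\right)^{2} - q\right)$ ($E{\left(q,m \right)} = \left(m + q\right) \left(m - \left(q - \left(2 + m\right)^{2}\right)\right) = \left(m + q\right) \left(m + \left(2 + m\right)^{2} - q\right)$)
$\left(-37 + 203\right) E{\left(\frac{1}{12 + 8},4 \right)} = \left(-37 + 203\right) \left(4^{2} - \left(\frac{1}{12 + 8}\right)^{2} + 4 \left(2 + 4\right)^{2} + \frac{\left(2 + 4\right)^{2}}{12 + 8}\right) = 166 \left(16 - \left(\frac{1}{20}\right)^{2} + 4 \cdot 6^{2} + \frac{6^{2}}{20}\right) = 166 \left(16 - \left(\frac{1}{20}\right)^{2} + 4 \cdot 36 + \frac{1}{20} \cdot 36\right) = 166 \left(16 - \frac{1}{400} + 144 + \frac{9}{5}\right) = 166 \cdot \frac{64719}{400} = \frac{5371677}{200}$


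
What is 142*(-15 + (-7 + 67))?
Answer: 6390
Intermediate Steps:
142*(-15 + (-7 + 67)) = 142*(-15 + 60) = 142*45 = 6390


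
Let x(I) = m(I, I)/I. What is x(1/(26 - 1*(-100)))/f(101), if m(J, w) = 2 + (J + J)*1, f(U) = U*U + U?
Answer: 127/5151 ≈ 0.024655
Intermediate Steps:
f(U) = U + U² (f(U) = U² + U = U + U²)
m(J, w) = 2 + 2*J (m(J, w) = 2 + (2*J)*1 = 2 + 2*J)
x(I) = (2 + 2*I)/I
x(1/(26 - 1*(-100)))/f(101) = (2 + 2/(1/(26 - 1*(-100))))/((101*(1 + 101))) = (2 + 2/(1/(26 + 100)))/((101*102)) = (2 + 2/(1/126))/10302 = (2 + 2/(1/126))*(1/10302) = (2 + 2*126)*(1/10302) = (2 + 252)*(1/10302) = 254*(1/10302) = 127/5151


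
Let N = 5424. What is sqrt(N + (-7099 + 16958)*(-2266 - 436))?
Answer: I*sqrt(26633594) ≈ 5160.8*I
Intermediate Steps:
sqrt(N + (-7099 + 16958)*(-2266 - 436)) = sqrt(5424 + (-7099 + 16958)*(-2266 - 436)) = sqrt(5424 + 9859*(-2702)) = sqrt(5424 - 26639018) = sqrt(-26633594) = I*sqrt(26633594)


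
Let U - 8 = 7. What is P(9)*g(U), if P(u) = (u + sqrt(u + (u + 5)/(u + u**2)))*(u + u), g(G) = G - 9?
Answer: 972 + 72*sqrt(515)/5 ≈ 1298.8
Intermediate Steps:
U = 15 (U = 8 + 7 = 15)
g(G) = -9 + G
P(u) = 2*u*(u + sqrt(u + (5 + u)/(u + u**2))) (P(u) = (u + sqrt(u + (5 + u)/(u + u**2)))*(2*u) = 2*u*(u + sqrt(u + (5 + u)/(u + u**2))))
P(9)*g(U) = (2*9*(9 + sqrt((5 + 9 + 9**2*(1 + 9))/(9*(1 + 9)))))*(-9 + 15) = (2*9*(9 + sqrt((1/9)*(5 + 9 + 81*10)/10)))*6 = (2*9*(9 + sqrt((1/9)*(1/10)*(5 + 9 + 810))))*6 = (2*9*(9 + sqrt((1/9)*(1/10)*824)))*6 = (2*9*(9 + sqrt(412/45)))*6 = (2*9*(9 + 2*sqrt(515)/15))*6 = (162 + 12*sqrt(515)/5)*6 = 972 + 72*sqrt(515)/5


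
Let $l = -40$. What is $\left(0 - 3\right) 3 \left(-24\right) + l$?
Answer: $176$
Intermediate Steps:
$\left(0 - 3\right) 3 \left(-24\right) + l = \left(0 - 3\right) 3 \left(-24\right) - 40 = \left(-3\right) 3 \left(-24\right) - 40 = \left(-9\right) \left(-24\right) - 40 = 216 - 40 = 176$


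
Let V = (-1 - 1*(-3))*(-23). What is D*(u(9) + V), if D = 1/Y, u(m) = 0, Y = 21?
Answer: -46/21 ≈ -2.1905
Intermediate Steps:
D = 1/21 ≈ 0.047619
V = -46 (V = (-1 + 3)*(-23) = 2*(-23) = -46)
D*(u(9) + V) = (0 - 46)/21 = (1/21)*(-46) = -46/21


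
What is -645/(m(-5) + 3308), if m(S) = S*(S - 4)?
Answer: -645/3353 ≈ -0.19236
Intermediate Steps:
m(S) = S*(-4 + S)
-645/(m(-5) + 3308) = -645/(-5*(-4 - 5) + 3308) = -645/(-5*(-9) + 3308) = -645/(45 + 3308) = -645/3353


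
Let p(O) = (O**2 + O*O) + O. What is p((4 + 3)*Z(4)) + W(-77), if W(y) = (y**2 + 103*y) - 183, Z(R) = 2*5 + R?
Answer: 17121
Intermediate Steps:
Z(R) = 10 + R
W(y) = -183 + y**2 + 103*y
p(O) = O + 2*O**2 (p(O) = (O**2 + O**2) + O = 2*O**2 + O = O + 2*O**2)
p((4 + 3)*Z(4)) + W(-77) = ((4 + 3)*(10 + 4))*(1 + 2*((4 + 3)*(10 + 4))) + (-183 + (-77)**2 + 103*(-77)) = (7*14)*(1 + 2*(7*14)) + (-183 + 5929 - 7931) = 98*(1 + 2*98) - 2185 = 98*(1 + 196) - 2185 = 98*197 - 2185 = 19306 - 2185 = 17121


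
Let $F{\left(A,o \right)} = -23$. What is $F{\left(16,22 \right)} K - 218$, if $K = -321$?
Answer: $7165$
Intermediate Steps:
$F{\left(16,22 \right)} K - 218 = \left(-23\right) \left(-321\right) - 218 = 7383 - 218 = 7165$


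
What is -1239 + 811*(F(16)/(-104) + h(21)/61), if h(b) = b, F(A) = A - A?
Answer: -58548/61 ≈ -959.80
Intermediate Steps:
F(A) = 0
-1239 + 811*(F(16)/(-104) + h(21)/61) = -1239 + 811*(0/(-104) + 21/61) = -1239 + 811*(0*(-1/104) + 21*(1/61)) = -1239 + 811*(0 + 21/61) = -1239 + 811*(21/61) = -1239 + 17031/61 = -58548/61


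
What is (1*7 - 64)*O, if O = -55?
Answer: 3135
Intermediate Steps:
(1*7 - 64)*O = (1*7 - 64)*(-55) = (7 - 64)*(-55) = -57*(-55) = 3135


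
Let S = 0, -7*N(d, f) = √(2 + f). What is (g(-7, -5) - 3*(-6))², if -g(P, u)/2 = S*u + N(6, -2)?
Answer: 324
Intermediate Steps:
N(d, f) = -√(2 + f)/7
g(P, u) = 0 (g(P, u) = -2*(0*u - √(2 - 2)/7) = -2*(0 - √0/7) = -2*(0 - ⅐*0) = -2*(0 + 0) = -2*0 = 0)
(g(-7, -5) - 3*(-6))² = (0 - 3*(-6))² = (0 + 18)² = 18² = 324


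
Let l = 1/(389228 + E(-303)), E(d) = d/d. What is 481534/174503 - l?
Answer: 187426822783/67921628187 ≈ 2.7595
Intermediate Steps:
E(d) = 1
l = 1/389229 (l = 1/(389228 + 1) = 1/389229 ≈ 2.5692e-6)
481534/174503 - l = 481534/174503 - 1*1/389229 = 481534*(1/174503) - 1/389229 = 481534/174503 - 1/389229 = 187426822783/67921628187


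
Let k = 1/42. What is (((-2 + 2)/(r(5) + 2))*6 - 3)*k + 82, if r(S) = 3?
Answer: 1147/14 ≈ 81.929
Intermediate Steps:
k = 1/42 ≈ 0.023810
(((-2 + 2)/(r(5) + 2))*6 - 3)*k + 82 = (((-2 + 2)/(3 + 2))*6 - 3)*(1/42) + 82 = ((0/5)*6 - 3)*(1/42) + 82 = ((0*(1/5))*6 - 3)*(1/42) + 82 = (0*6 - 3)*(1/42) + 82 = (0 - 3)*(1/42) + 82 = -3*1/42 + 82 = -1/14 + 82 = 1147/14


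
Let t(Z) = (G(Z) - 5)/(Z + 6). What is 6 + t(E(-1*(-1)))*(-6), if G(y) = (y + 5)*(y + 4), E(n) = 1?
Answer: -108/7 ≈ -15.429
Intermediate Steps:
G(y) = (4 + y)*(5 + y) (G(y) = (5 + y)*(4 + y) = (4 + y)*(5 + y))
t(Z) = (15 + Z**2 + 9*Z)/(6 + Z) (t(Z) = ((20 + Z**2 + 9*Z) - 5)/(Z + 6) = (15 + Z**2 + 9*Z)/(6 + Z))
6 + t(E(-1*(-1)))*(-6) = 6 + ((15 + 1**2 + 9*1)/(6 + 1))*(-6) = 6 + ((15 + 1 + 9)/7)*(-6) = 6 + ((1/7)*25)*(-6) = 6 + (25/7)*(-6) = 6 - 150/7 = -108/7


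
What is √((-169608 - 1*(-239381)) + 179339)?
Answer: 2*√62278 ≈ 499.11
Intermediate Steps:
√((-169608 - 1*(-239381)) + 179339) = √((-169608 + 239381) + 179339) = √(69773 + 179339) = √249112 = 2*√62278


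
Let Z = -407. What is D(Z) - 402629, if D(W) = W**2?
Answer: -236980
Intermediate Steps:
D(Z) - 402629 = (-407)**2 - 402629 = 165649 - 402629 = -236980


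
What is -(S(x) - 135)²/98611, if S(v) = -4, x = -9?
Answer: -19321/98611 ≈ -0.19593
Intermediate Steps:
-(S(x) - 135)²/98611 = -(-4 - 135)²/98611 = -(-139)²/98611 = -19321/98611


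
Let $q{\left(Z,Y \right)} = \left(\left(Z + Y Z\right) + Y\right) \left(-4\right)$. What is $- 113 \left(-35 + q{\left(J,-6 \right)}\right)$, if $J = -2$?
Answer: $5763$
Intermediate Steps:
$q{\left(Z,Y \right)} = - 4 Y - 4 Z - 4 Y Z$ ($q{\left(Z,Y \right)} = \left(Y + Z + Y Z\right) \left(-4\right) = - 4 Y - 4 Z - 4 Y Z$)
$- 113 \left(-35 + q{\left(J,-6 \right)}\right) = - 113 \left(-35 - \left(-32 + 48\right)\right) = - 113 \left(-35 + \left(24 + 8 - 48\right)\right) = - 113 \left(-35 - 16\right) = \left(-113\right) \left(-51\right) = 5763$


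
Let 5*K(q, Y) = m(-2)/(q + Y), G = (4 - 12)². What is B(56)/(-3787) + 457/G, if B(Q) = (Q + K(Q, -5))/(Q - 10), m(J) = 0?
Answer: 5686195/796352 ≈ 7.1403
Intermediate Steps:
G = 64 (G = (-8)² = 64)
K(q, Y) = 0 (K(q, Y) = (0/(q + Y))/5 = (0/(Y + q))/5 = (⅕)*0 = 0)
B(Q) = Q/(-10 + Q) (B(Q) = (Q + 0)/(Q - 10) = Q/(-10 + Q))
B(56)/(-3787) + 457/G = (56/(-10 + 56))/(-3787) + 457/64 = (56/46)*(-1/3787) + 457*(1/64) = (56*(1/46))*(-1/3787) + 457/64 = (28/23)*(-1/3787) + 457/64 = -4/12443 + 457/64 = 5686195/796352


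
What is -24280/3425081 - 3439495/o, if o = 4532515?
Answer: -2378119687659/3104846201743 ≈ -0.76594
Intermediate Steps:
-24280/3425081 - 3439495/o = -24280/3425081 - 3439495/4532515 = -24280*1/3425081 - 3439495*1/4532515 = -24280/3425081 - 687899/906503 = -2378119687659/3104846201743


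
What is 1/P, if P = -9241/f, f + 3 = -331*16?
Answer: 5299/9241 ≈ 0.57342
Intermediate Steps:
f = -5299 (f = -3 - 331*16 = -3 - 5296 = -5299)
P = 9241/5299 (P = -9241/(-5299) = -9241*(-1/5299) = 9241/5299 ≈ 1.7439)
1/P = 1/(9241/5299) = 5299/9241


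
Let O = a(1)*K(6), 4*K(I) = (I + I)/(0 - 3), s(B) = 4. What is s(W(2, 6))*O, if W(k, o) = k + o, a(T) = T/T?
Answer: -4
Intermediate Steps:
a(T) = 1
K(I) = -I/6 (K(I) = ((I + I)/(0 - 3))/4 = ((2*I)/(-3))/4 = ((2*I)*(-1/3))/4 = (-2*I/3)/4 = -I/6)
O = -1 (O = 1*(-1/6*6) = 1*(-1) = -1)
s(W(2, 6))*O = 4*(-1) = -4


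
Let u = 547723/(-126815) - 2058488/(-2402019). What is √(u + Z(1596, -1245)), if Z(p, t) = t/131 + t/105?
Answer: I*√215201554313665928873830419545/93109746735915 ≈ 4.9823*I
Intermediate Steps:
Z(p, t) = 236*t/13755 (Z(p, t) = t*(1/131) + t*(1/105) = t/131 + t/105 = 236*t/13755)
u = -1054593897017/304612039485 (u = 547723*(-1/126815) - 2058488*(-1/2402019) = -547723/126815 + 2058488/2402019 = -1054593897017/304612039485 ≈ -3.4621)
√(u + Z(1596, -1245)) = √(-1054593897017/304612039485 + (236/13755)*(-1245)) = √(-1054593897017/304612039485 - 19588/917) = √(-6933803232996769/279329240207745) = I*√215201554313665928873830419545/93109746735915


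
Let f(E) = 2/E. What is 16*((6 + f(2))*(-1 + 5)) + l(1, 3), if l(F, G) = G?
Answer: 451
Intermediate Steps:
16*((6 + f(2))*(-1 + 5)) + l(1, 3) = 16*((6 + 2/2)*(-1 + 5)) + 3 = 16*((6 + 2*(½))*4) + 3 = 16*((6 + 1)*4) + 3 = 16*(7*4) + 3 = 16*28 + 3 = 448 + 3 = 451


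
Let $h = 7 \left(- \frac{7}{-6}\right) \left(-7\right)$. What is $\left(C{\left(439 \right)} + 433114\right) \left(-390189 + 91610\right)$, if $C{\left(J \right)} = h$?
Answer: $- \frac{775810057439}{6} \approx -1.293 \cdot 10^{11}$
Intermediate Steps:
$h = - \frac{343}{6}$ ($h = 7 \left(\left(-7\right) \left(- \frac{1}{6}\right)\right) \left(-7\right) = 7 \cdot \frac{7}{6} \left(-7\right) = \frac{49}{6} \left(-7\right) = - \frac{343}{6} \approx -57.167$)
$C{\left(J \right)} = - \frac{343}{6}$
$\left(C{\left(439 \right)} + 433114\right) \left(-390189 + 91610\right) = \left(- \frac{343}{6} + 433114\right) \left(-390189 + 91610\right) = \frac{2598341}{6} \left(-298579\right) = - \frac{775810057439}{6}$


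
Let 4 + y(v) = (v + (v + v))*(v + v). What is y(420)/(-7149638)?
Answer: -529198/3574819 ≈ -0.14803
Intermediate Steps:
y(v) = -4 + 6*v**2 (y(v) = -4 + (v + (v + v))*(v + v) = -4 + (v + 2*v)*(2*v) = -4 + (3*v)*(2*v) = -4 + 6*v**2)
y(420)/(-7149638) = (-4 + 6*420**2)/(-7149638) = (-4 + 6*176400)*(-1/7149638) = (-4 + 1058400)*(-1/7149638) = 1058396*(-1/7149638) = -529198/3574819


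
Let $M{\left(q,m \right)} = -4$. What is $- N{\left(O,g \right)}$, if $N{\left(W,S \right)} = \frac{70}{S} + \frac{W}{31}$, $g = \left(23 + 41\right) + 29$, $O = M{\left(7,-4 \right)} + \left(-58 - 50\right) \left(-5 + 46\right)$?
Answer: $\frac{13226}{93} \approx 142.22$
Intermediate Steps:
$O = -4432$ ($O = -4 + \left(-58 - 50\right) \left(-5 + 46\right) = -4 - 4428 = -4432$)
$g = 93$ ($g = 64 + 29 = 93$)
$N{\left(W,S \right)} = \frac{70}{S} + \frac{W}{31}$ ($N{\left(W,S \right)} = \frac{70}{S} + W \frac{1}{31} = \frac{70}{S} + \frac{W}{31}$)
$- N{\left(O,g \right)} = - (\frac{70}{93} + \frac{1}{31} \left(-4432\right)) = - (70 \cdot \frac{1}{93} - \frac{4432}{31}) = - (\frac{70}{93} - \frac{4432}{31}) = \left(-1\right) \left(- \frac{13226}{93}\right) = \frac{13226}{93}$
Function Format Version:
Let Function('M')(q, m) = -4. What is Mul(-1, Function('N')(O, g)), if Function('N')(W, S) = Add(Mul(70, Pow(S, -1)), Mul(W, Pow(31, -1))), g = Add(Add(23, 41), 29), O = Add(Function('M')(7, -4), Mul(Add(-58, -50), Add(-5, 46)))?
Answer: Rational(13226, 93) ≈ 142.22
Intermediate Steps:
O = -4432 (O = Add(-4, Mul(Add(-58, -50), Add(-5, 46))) = Add(-4, Mul(-108, 41)) = Add(-4, -4428) = -4432)
g = 93 (g = Add(64, 29) = 93)
Function('N')(W, S) = Add(Mul(70, Pow(S, -1)), Mul(Rational(1, 31), W)) (Function('N')(W, S) = Add(Mul(70, Pow(S, -1)), Mul(W, Rational(1, 31))) = Add(Mul(70, Pow(S, -1)), Mul(Rational(1, 31), W)))
Mul(-1, Function('N')(O, g)) = Mul(-1, Add(Mul(70, Pow(93, -1)), Mul(Rational(1, 31), -4432))) = Mul(-1, Add(Mul(70, Rational(1, 93)), Rational(-4432, 31))) = Mul(-1, Add(Rational(70, 93), Rational(-4432, 31))) = Mul(-1, Rational(-13226, 93)) = Rational(13226, 93)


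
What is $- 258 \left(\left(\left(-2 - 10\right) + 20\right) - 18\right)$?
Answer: $2580$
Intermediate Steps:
$- 258 \left(\left(\left(-2 - 10\right) + 20\right) - 18\right) = - 258 \left(\left(-12 + 20\right) - 18\right) = - 258 \left(8 - 18\right) = \left(-258\right) \left(-10\right) = 2580$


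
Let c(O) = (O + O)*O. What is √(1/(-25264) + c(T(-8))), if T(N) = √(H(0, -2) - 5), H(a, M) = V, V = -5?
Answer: I*√797838699/6316 ≈ 4.4721*I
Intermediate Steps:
H(a, M) = -5
T(N) = I*√10 (T(N) = √(-5 - 5) = √(-10) = I*√10)
c(O) = 2*O² (c(O) = (2*O)*O = 2*O²)
√(1/(-25264) + c(T(-8))) = √(1/(-25264) + 2*(I*√10)²) = √(-1/25264 + 2*(-10)) = √(-1/25264 - 20) = √(-505281/25264) = I*√797838699/6316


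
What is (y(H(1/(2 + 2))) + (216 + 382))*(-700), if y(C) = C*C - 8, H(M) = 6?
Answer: -438200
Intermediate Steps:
y(C) = -8 + C² (y(C) = C² - 8 = -8 + C²)
(y(H(1/(2 + 2))) + (216 + 382))*(-700) = ((-8 + 6²) + (216 + 382))*(-700) = ((-8 + 36) + 598)*(-700) = (28 + 598)*(-700) = 626*(-700) = -438200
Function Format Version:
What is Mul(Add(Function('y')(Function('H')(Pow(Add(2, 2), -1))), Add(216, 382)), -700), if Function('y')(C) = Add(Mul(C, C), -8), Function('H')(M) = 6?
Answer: -438200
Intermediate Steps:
Function('y')(C) = Add(-8, Pow(C, 2)) (Function('y')(C) = Add(Pow(C, 2), -8) = Add(-8, Pow(C, 2)))
Mul(Add(Function('y')(Function('H')(Pow(Add(2, 2), -1))), Add(216, 382)), -700) = Mul(Add(Add(-8, Pow(6, 2)), Add(216, 382)), -700) = Mul(Add(Add(-8, 36), 598), -700) = Mul(Add(28, 598), -700) = Mul(626, -700) = -438200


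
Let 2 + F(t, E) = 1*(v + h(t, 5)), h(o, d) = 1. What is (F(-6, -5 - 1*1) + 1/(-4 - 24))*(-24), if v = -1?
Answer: 342/7 ≈ 48.857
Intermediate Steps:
F(t, E) = -2 (F(t, E) = -2 + 1*(-1 + 1) = -2 + 1*0 = -2 + 0 = -2)
(F(-6, -5 - 1*1) + 1/(-4 - 24))*(-24) = (-2 + 1/(-4 - 24))*(-24) = (-2 + 1/(-28))*(-24) = (-2 - 1/28)*(-24) = -57/28*(-24) = 342/7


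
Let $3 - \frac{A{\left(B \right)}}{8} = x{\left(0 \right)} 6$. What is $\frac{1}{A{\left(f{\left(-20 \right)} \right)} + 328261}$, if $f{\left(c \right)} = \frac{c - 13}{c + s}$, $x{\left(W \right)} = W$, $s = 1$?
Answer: $\frac{1}{328285} \approx 3.0461 \cdot 10^{-6}$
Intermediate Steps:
$f{\left(c \right)} = \frac{-13 + c}{1 + c}$ ($f{\left(c \right)} = \frac{c - 13}{c + 1} = \frac{-13 + c}{1 + c}$)
$A{\left(B \right)} = 24$ ($A{\left(B \right)} = 24 - 8 \cdot 0 \cdot 6 = 24 - 0 = 24 + 0 = 24$)
$\frac{1}{A{\left(f{\left(-20 \right)} \right)} + 328261} = \frac{1}{24 + 328261} = \frac{1}{328285}$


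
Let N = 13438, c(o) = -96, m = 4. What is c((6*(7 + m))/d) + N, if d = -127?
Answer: 13342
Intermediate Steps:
c((6*(7 + m))/d) + N = -96 + 13438 = 13342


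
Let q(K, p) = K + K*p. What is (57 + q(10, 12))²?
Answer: 34969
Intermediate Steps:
(57 + q(10, 12))² = (57 + 10*(1 + 12))² = (57 + 10*13)² = (57 + 130)² = 187² = 34969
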